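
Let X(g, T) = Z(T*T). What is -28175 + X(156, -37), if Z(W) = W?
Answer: -26806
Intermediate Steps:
X(g, T) = T² (X(g, T) = T*T = T²)
-28175 + X(156, -37) = -28175 + (-37)² = -28175 + 1369 = -26806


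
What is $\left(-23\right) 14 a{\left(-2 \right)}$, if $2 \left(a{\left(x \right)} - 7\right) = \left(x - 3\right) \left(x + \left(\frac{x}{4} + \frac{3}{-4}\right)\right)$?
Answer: $- \frac{19481}{4} \approx -4870.3$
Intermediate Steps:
$a{\left(x \right)} = 7 + \frac{\left(-3 + x\right) \left(- \frac{3}{4} + \frac{5 x}{4}\right)}{2}$ ($a{\left(x \right)} = 7 + \frac{\left(x - 3\right) \left(x + \left(\frac{x}{4} + \frac{3}{-4}\right)\right)}{2} = 7 + \frac{\left(-3 + x\right) \left(x + \left(x \frac{1}{4} + 3 \left(- \frac{1}{4}\right)\right)\right)}{2} = 7 + \frac{\left(-3 + x\right) \left(x + \left(\frac{x}{4} - \frac{3}{4}\right)\right)}{2} = 7 + \frac{\left(-3 + x\right) \left(x + \left(- \frac{3}{4} + \frac{x}{4}\right)\right)}{2} = 7 + \frac{\left(-3 + x\right) \left(- \frac{3}{4} + \frac{5 x}{4}\right)}{2}$)
$\left(-23\right) 14 a{\left(-2 \right)} = \left(-23\right) 14 \left(\frac{65}{8} - - \frac{9}{2} + \frac{5 \left(-2\right)^{2}}{8}\right) = - 322 \left(\frac{65}{8} + \frac{9}{2} + \frac{5}{8} \cdot 4\right) = - 322 \left(\frac{65}{8} + \frac{9}{2} + \frac{5}{2}\right) = \left(-322\right) \frac{121}{8} = - \frac{19481}{4}$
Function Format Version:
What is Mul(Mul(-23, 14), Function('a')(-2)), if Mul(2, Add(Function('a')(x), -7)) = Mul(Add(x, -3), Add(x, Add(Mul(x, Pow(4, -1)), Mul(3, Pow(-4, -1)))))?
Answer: Rational(-19481, 4) ≈ -4870.3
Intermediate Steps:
Function('a')(x) = Add(7, Mul(Rational(1, 2), Add(-3, x), Add(Rational(-3, 4), Mul(Rational(5, 4), x)))) (Function('a')(x) = Add(7, Mul(Rational(1, 2), Mul(Add(x, -3), Add(x, Add(Mul(x, Pow(4, -1)), Mul(3, Pow(-4, -1))))))) = Add(7, Mul(Rational(1, 2), Mul(Add(-3, x), Add(x, Add(Mul(x, Rational(1, 4)), Mul(3, Rational(-1, 4))))))) = Add(7, Mul(Rational(1, 2), Mul(Add(-3, x), Add(x, Add(Mul(Rational(1, 4), x), Rational(-3, 4)))))) = Add(7, Mul(Rational(1, 2), Mul(Add(-3, x), Add(x, Add(Rational(-3, 4), Mul(Rational(1, 4), x)))))) = Add(7, Mul(Rational(1, 2), Mul(Add(-3, x), Add(Rational(-3, 4), Mul(Rational(5, 4), x))))) = Add(7, Mul(Rational(1, 2), Add(-3, x), Add(Rational(-3, 4), Mul(Rational(5, 4), x)))))
Mul(Mul(-23, 14), Function('a')(-2)) = Mul(Mul(-23, 14), Add(Rational(65, 8), Mul(Rational(-9, 4), -2), Mul(Rational(5, 8), Pow(-2, 2)))) = Mul(-322, Add(Rational(65, 8), Rational(9, 2), Mul(Rational(5, 8), 4))) = Mul(-322, Add(Rational(65, 8), Rational(9, 2), Rational(5, 2))) = Mul(-322, Rational(121, 8)) = Rational(-19481, 4)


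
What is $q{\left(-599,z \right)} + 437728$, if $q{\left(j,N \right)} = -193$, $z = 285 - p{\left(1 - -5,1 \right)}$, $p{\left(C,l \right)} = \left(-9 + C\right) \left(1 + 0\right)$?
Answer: $437535$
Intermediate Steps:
$p{\left(C,l \right)} = -9 + C$ ($p{\left(C,l \right)} = \left(-9 + C\right) 1 = -9 + C$)
$z = 288$ ($z = 285 - \left(-9 + \left(1 - -5\right)\right) = 285 - \left(-9 + \left(1 + 5\right)\right) = 285 - \left(-9 + 6\right) = 285 - -3 = 285 + 3 = 288$)
$q{\left(-599,z \right)} + 437728 = -193 + 437728 = 437535$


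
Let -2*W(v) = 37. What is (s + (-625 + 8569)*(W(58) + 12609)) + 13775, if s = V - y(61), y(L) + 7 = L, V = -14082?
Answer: 100018571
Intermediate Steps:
W(v) = -37/2 (W(v) = -1/2*37 = -37/2)
y(L) = -7 + L
s = -14136 (s = -14082 - (-7 + 61) = -14082 - 1*54 = -14082 - 54 = -14136)
(s + (-625 + 8569)*(W(58) + 12609)) + 13775 = (-14136 + (-625 + 8569)*(-37/2 + 12609)) + 13775 = (-14136 + 7944*(25181/2)) + 13775 = (-14136 + 100018932) + 13775 = 100004796 + 13775 = 100018571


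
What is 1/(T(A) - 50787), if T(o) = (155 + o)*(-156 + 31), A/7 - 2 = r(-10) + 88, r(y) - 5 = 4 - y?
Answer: -1/165537 ≈ -6.0409e-6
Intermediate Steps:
r(y) = 9 - y (r(y) = 5 + (4 - y) = 9 - y)
A = 763 (A = 14 + 7*((9 - 1*(-10)) + 88) = 14 + 7*((9 + 10) + 88) = 14 + 7*(19 + 88) = 14 + 7*107 = 14 + 749 = 763)
T(o) = -19375 - 125*o (T(o) = (155 + o)*(-125) = -19375 - 125*o)
1/(T(A) - 50787) = 1/((-19375 - 125*763) - 50787) = 1/((-19375 - 95375) - 50787) = 1/(-114750 - 50787) = 1/(-165537) = -1/165537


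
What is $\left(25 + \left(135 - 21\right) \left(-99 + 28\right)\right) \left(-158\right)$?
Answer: $1274902$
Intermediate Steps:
$\left(25 + \left(135 - 21\right) \left(-99 + 28\right)\right) \left(-158\right) = \left(25 + \left(135 + \left(-99 + 78\right)\right) \left(-71\right)\right) \left(-158\right) = \left(25 + \left(135 - 21\right) \left(-71\right)\right) \left(-158\right) = \left(25 + 114 \left(-71\right)\right) \left(-158\right) = \left(25 - 8094\right) \left(-158\right) = \left(-8069\right) \left(-158\right) = 1274902$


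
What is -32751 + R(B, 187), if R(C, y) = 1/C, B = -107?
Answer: -3504358/107 ≈ -32751.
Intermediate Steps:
-32751 + R(B, 187) = -32751 + 1/(-107) = -32751 - 1/107 = -3504358/107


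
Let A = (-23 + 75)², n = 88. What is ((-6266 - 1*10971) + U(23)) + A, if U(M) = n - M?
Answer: -14468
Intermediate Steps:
A = 2704 (A = 52² = 2704)
U(M) = 88 - M
((-6266 - 1*10971) + U(23)) + A = ((-6266 - 1*10971) + (88 - 1*23)) + 2704 = ((-6266 - 10971) + (88 - 23)) + 2704 = (-17237 + 65) + 2704 = -17172 + 2704 = -14468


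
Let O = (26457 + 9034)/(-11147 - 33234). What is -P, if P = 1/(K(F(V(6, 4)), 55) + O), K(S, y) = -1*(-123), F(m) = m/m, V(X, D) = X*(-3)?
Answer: -44381/5423372 ≈ -0.0081833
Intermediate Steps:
V(X, D) = -3*X
F(m) = 1
K(S, y) = 123
O = -35491/44381 (O = 35491/(-44381) = 35491*(-1/44381) = -35491/44381 ≈ -0.79969)
P = 44381/5423372 (P = 1/(123 - 35491/44381) = 1/(5423372/44381) = 44381/5423372 ≈ 0.0081833)
-P = -1*44381/5423372 = -44381/5423372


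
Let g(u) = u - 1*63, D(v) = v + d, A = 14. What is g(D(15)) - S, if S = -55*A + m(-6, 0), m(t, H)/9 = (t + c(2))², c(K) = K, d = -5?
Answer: 573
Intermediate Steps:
D(v) = -5 + v (D(v) = v - 5 = -5 + v)
m(t, H) = 9*(2 + t)² (m(t, H) = 9*(t + 2)² = 9*(2 + t)²)
g(u) = -63 + u (g(u) = u - 63 = -63 + u)
S = -626 (S = -55*14 + 9*(2 - 6)² = -770 + 9*(-4)² = -770 + 9*16 = -770 + 144 = -626)
g(D(15)) - S = (-63 + (-5 + 15)) - 1*(-626) = (-63 + 10) + 626 = -53 + 626 = 573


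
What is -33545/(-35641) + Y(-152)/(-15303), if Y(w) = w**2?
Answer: -310110529/545414223 ≈ -0.56858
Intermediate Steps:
-33545/(-35641) + Y(-152)/(-15303) = -33545/(-35641) + (-152)**2/(-15303) = -33545*(-1/35641) + 23104*(-1/15303) = 33545/35641 - 23104/15303 = -310110529/545414223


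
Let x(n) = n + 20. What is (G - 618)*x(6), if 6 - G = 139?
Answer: -19526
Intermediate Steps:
G = -133 (G = 6 - 1*139 = 6 - 139 = -133)
x(n) = 20 + n
(G - 618)*x(6) = (-133 - 618)*(20 + 6) = -751*26 = -19526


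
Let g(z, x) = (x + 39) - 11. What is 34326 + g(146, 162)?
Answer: 34516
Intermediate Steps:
g(z, x) = 28 + x (g(z, x) = (39 + x) - 11 = 28 + x)
34326 + g(146, 162) = 34326 + (28 + 162) = 34326 + 190 = 34516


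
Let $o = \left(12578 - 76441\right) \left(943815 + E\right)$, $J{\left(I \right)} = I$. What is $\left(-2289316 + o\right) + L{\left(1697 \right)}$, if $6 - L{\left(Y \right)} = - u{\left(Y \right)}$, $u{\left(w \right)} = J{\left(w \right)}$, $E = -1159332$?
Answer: $13761274558$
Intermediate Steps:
$o = 13763562171$ ($o = \left(12578 - 76441\right) \left(943815 - 1159332\right) = \left(-63863\right) \left(-215517\right) = 13763562171$)
$u{\left(w \right)} = w$
$L{\left(Y \right)} = 6 + Y$ ($L{\left(Y \right)} = 6 - - Y = 6 + Y$)
$\left(-2289316 + o\right) + L{\left(1697 \right)} = \left(-2289316 + 13763562171\right) + \left(6 + 1697\right) = 13761272855 + 1703 = 13761274558$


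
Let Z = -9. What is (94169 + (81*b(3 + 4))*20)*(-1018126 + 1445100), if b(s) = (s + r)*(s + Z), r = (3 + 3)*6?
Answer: -19278303074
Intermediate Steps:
r = 36 (r = 6*6 = 36)
b(s) = (-9 + s)*(36 + s) (b(s) = (s + 36)*(s - 9) = (36 + s)*(-9 + s) = (-9 + s)*(36 + s))
(94169 + (81*b(3 + 4))*20)*(-1018126 + 1445100) = (94169 + (81*(-324 + (3 + 4)² + 27*(3 + 4)))*20)*(-1018126 + 1445100) = (94169 + (81*(-324 + 7² + 27*7))*20)*426974 = (94169 + (81*(-324 + 49 + 189))*20)*426974 = (94169 + (81*(-86))*20)*426974 = (94169 - 6966*20)*426974 = (94169 - 139320)*426974 = -45151*426974 = -19278303074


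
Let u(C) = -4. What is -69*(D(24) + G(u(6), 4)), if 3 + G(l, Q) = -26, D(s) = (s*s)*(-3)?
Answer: 121233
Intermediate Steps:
D(s) = -3*s**2 (D(s) = s**2*(-3) = -3*s**2)
G(l, Q) = -29 (G(l, Q) = -3 - 26 = -29)
-69*(D(24) + G(u(6), 4)) = -69*(-3*24**2 - 29) = -69*(-3*576 - 29) = -69*(-1728 - 29) = -69*(-1757) = 121233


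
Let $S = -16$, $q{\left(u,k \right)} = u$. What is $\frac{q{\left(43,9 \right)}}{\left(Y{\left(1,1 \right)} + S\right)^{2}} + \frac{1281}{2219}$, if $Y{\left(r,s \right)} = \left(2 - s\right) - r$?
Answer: $\frac{60479}{81152} \approx 0.74526$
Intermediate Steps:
$Y{\left(r,s \right)} = 2 - r - s$
$\frac{q{\left(43,9 \right)}}{\left(Y{\left(1,1 \right)} + S\right)^{2}} + \frac{1281}{2219} = \frac{43}{\left(\left(2 - 1 - 1\right) - 16\right)^{2}} + \frac{1281}{2219} = \frac{43}{\left(\left(2 - 1 - 1\right) - 16\right)^{2}} + 1281 \cdot \frac{1}{2219} = \frac{43}{\left(0 - 16\right)^{2}} + \frac{183}{317} = \frac{43}{\left(-16\right)^{2}} + \frac{183}{317} = \frac{43}{256} + \frac{183}{317} = \frac{60479}{81152}$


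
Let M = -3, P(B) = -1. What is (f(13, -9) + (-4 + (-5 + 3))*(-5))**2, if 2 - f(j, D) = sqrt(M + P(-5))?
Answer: 1020 - 128*I ≈ 1020.0 - 128.0*I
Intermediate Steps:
f(j, D) = 2 - 2*I (f(j, D) = 2 - sqrt(-3 - 1) = 2 - sqrt(-4) = 2 - 2*I)
(f(13, -9) + (-4 + (-5 + 3))*(-5))**2 = ((2 - 2*I) + (-4 + (-5 + 3))*(-5))**2 = ((2 - 2*I) + (-4 - 2)*(-5))**2 = ((2 - 2*I) - 6*(-5))**2 = ((2 - 2*I) + 30)**2 = (32 - 2*I)**2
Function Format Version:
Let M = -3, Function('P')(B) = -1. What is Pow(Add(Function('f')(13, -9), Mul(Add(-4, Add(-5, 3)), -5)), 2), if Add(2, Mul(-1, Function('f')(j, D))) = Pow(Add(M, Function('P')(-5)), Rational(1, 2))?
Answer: Add(1020, Mul(-128, I)) ≈ Add(1020.0, Mul(-128.00, I))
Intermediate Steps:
Function('f')(j, D) = Add(2, Mul(-2, I)) (Function('f')(j, D) = Add(2, Mul(-1, Pow(Add(-3, -1), Rational(1, 2)))) = Add(2, Mul(-1, Pow(-4, Rational(1, 2)))) = Add(2, Mul(-1, Mul(2, I))) = Add(2, Mul(-2, I)))
Pow(Add(Function('f')(13, -9), Mul(Add(-4, Add(-5, 3)), -5)), 2) = Pow(Add(Add(2, Mul(-2, I)), Mul(Add(-4, Add(-5, 3)), -5)), 2) = Pow(Add(Add(2, Mul(-2, I)), Mul(Add(-4, -2), -5)), 2) = Pow(Add(Add(2, Mul(-2, I)), Mul(-6, -5)), 2) = Pow(Add(Add(2, Mul(-2, I)), 30), 2) = Pow(Add(32, Mul(-2, I)), 2)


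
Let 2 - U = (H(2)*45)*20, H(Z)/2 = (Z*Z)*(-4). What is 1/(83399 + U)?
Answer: 1/112201 ≈ 8.9126e-6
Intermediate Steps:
H(Z) = -8*Z² (H(Z) = 2*((Z*Z)*(-4)) = 2*(Z²*(-4)) = 2*(-4*Z²) = -8*Z²)
U = 28802 (U = 2 - -8*2²*45*20 = 2 - -8*4*45*20 = 2 - (-32*45)*20 = 2 - (-1440)*20 = 2 - 1*(-28800) = 2 + 28800 = 28802)
1/(83399 + U) = 1/(83399 + 28802) = 1/112201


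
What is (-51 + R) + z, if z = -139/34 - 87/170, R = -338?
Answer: -1968/5 ≈ -393.60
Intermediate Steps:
z = -23/5 (z = -139*1/34 - 87*1/170 = -139/34 - 87/170 = -23/5 ≈ -4.6000)
(-51 + R) + z = (-51 - 338) - 23/5 = -389 - 23/5 = -1968/5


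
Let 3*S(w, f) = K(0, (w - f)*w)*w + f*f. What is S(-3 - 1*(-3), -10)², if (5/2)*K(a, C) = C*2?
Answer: 10000/9 ≈ 1111.1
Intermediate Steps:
K(a, C) = 4*C/5 (K(a, C) = 2*(C*2)/5 = 2*(2*C)/5 = 4*C/5)
S(w, f) = f²/3 + 4*w²*(w - f)/15 (S(w, f) = ((4*((w - f)*w)/5)*w + f*f)/3 = ((4*(w*(w - f))/5)*w + f²)/3 = ((4*w*(w - f)/5)*w + f²)/3 = (4*w²*(w - f)/5 + f²)/3 = (f² + 4*w²*(w - f)/5)/3 = f²/3 + 4*w²*(w - f)/15)
S(-3 - 1*(-3), -10)² = ((⅓)*(-10)² + 4*(-3 - 1*(-3))²*((-3 - 1*(-3)) - 1*(-10))/15)² = ((⅓)*100 + 4*(-3 + 3)²*((-3 + 3) + 10)/15)² = (100/3 + (4/15)*0²*(0 + 10))² = (100/3 + (4/15)*0*10)² = (100/3 + 0)² = (100/3)² = 10000/9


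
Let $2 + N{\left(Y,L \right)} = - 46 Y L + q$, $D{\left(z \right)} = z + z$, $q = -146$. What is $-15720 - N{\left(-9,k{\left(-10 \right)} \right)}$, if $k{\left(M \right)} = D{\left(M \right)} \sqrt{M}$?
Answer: $-15572 + 8280 i \sqrt{10} \approx -15572.0 + 26184.0 i$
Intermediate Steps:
$D{\left(z \right)} = 2 z$
$k{\left(M \right)} = 2 M^{\frac{3}{2}}$ ($k{\left(M \right)} = 2 M \sqrt{M} = 2 M^{\frac{3}{2}}$)
$N{\left(Y,L \right)} = -148 - 46 L Y$ ($N{\left(Y,L \right)} = -2 + \left(- 46 Y L - 146\right) = -2 - \left(146 + 46 L Y\right) = -148 - 46 L Y$)
$-15720 - N{\left(-9,k{\left(-10 \right)} \right)} = -15720 - \left(-148 - 46 \cdot 2 \left(-10\right)^{\frac{3}{2}} \left(-9\right)\right) = -15720 - \left(-148 - 46 \cdot 2 \left(- 10 i \sqrt{10}\right) \left(-9\right)\right) = -15720 - \left(-148 - 46 \left(- 20 i \sqrt{10}\right) \left(-9\right)\right) = -15720 - \left(-148 - 8280 i \sqrt{10}\right) = -15720 + \left(148 + 8280 i \sqrt{10}\right) = -15572 + 8280 i \sqrt{10}$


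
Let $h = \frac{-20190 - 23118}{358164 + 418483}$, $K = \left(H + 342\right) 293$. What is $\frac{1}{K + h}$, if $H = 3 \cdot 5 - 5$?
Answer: $\frac{776647}{80100221684} \approx 9.6959 \cdot 10^{-6}$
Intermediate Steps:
$H = 10$ ($H = 15 - 5 = 10$)
$K = 103136$ ($K = \left(10 + 342\right) 293 = 352 \cdot 293 = 103136$)
$h = - \frac{43308}{776647} \approx -0.055763$
$\frac{1}{K + h} = \frac{1}{103136 - \frac{43308}{776647}} = \frac{1}{\frac{80100221684}{776647}} = \frac{776647}{80100221684}$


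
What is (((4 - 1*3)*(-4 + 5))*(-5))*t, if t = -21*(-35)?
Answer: -3675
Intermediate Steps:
t = 735
(((4 - 1*3)*(-4 + 5))*(-5))*t = (((4 - 1*3)*(-4 + 5))*(-5))*735 = (((4 - 3)*1)*(-5))*735 = ((1*1)*(-5))*735 = (1*(-5))*735 = -5*735 = -3675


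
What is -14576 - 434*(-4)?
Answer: -12840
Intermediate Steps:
-14576 - 434*(-4) = -14576 + 1736 = -12840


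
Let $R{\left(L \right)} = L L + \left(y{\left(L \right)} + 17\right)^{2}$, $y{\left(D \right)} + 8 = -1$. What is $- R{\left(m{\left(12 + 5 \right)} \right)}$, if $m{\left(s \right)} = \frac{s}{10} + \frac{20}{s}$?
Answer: $- \frac{2088721}{28900} \approx -72.274$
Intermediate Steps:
$y{\left(D \right)} = -9$ ($y{\left(D \right)} = -8 - 1 = -9$)
$m{\left(s \right)} = \frac{20}{s} + \frac{s}{10}$ ($m{\left(s \right)} = s \frac{1}{10} + \frac{20}{s} = \frac{s}{10} + \frac{20}{s} = \frac{20}{s} + \frac{s}{10}$)
$R{\left(L \right)} = 64 + L^{2}$ ($R{\left(L \right)} = L L + \left(-9 + 17\right)^{2} = L^{2} + 8^{2} = L^{2} + 64 = 64 + L^{2}$)
$- R{\left(m{\left(12 + 5 \right)} \right)} = - (64 + \left(\frac{20}{12 + 5} + \frac{12 + 5}{10}\right)^{2}) = - (64 + \left(\frac{20}{17} + \frac{1}{10} \cdot 17\right)^{2}) = - (64 + \left(20 \cdot \frac{1}{17} + \frac{17}{10}\right)^{2}) = - (64 + \left(\frac{20}{17} + \frac{17}{10}\right)^{2}) = - (64 + \left(\frac{489}{170}\right)^{2}) = - (64 + \frac{239121}{28900}) = \left(-1\right) \frac{2088721}{28900} = - \frac{2088721}{28900}$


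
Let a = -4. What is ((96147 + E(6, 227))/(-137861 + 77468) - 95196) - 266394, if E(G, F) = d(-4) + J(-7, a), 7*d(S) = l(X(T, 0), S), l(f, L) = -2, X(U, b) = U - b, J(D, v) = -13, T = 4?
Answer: -50954402342/140917 ≈ -3.6159e+5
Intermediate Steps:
d(S) = -2/7 (d(S) = (⅐)*(-2) = -2/7)
E(G, F) = -93/7 (E(G, F) = -2/7 - 13 = -93/7)
((96147 + E(6, 227))/(-137861 + 77468) - 95196) - 266394 = ((96147 - 93/7)/(-137861 + 77468) - 95196) - 266394 = ((672936/7)/(-60393) - 95196) - 266394 = ((672936/7)*(-1/60393) - 95196) - 266394 = (-224312/140917 - 95196) - 266394 = -13414959044/140917 - 266394 = -50954402342/140917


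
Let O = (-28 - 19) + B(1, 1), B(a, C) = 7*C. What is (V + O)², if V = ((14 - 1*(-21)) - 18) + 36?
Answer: 169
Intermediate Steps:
V = 53 (V = ((14 + 21) - 18) + 36 = (35 - 18) + 36 = 17 + 36 = 53)
O = -40 (O = (-28 - 19) + 7*1 = -47 + 7 = -40)
(V + O)² = (53 - 40)² = 13² = 169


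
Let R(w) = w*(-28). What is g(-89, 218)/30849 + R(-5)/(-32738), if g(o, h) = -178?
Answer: -5073112/504967281 ≈ -0.010046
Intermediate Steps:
R(w) = -28*w
g(-89, 218)/30849 + R(-5)/(-32738) = -178/30849 - 28*(-5)/(-32738) = -178*1/30849 + 140*(-1/32738) = -178/30849 - 70/16369 = -5073112/504967281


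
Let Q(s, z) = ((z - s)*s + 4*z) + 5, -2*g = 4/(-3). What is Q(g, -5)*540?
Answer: -10140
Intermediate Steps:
g = ⅔ (g = -2/(-3) = -2*(-1)/3 = -½*(-4/3) = ⅔ ≈ 0.66667)
Q(s, z) = 5 + 4*z + s*(z - s) (Q(s, z) = (s*(z - s) + 4*z) + 5 = (4*z + s*(z - s)) + 5 = 5 + 4*z + s*(z - s))
Q(g, -5)*540 = (5 - (⅔)² + 4*(-5) + (⅔)*(-5))*540 = (5 - 1*4/9 - 20 - 10/3)*540 = (5 - 4/9 - 20 - 10/3)*540 = -169/9*540 = -10140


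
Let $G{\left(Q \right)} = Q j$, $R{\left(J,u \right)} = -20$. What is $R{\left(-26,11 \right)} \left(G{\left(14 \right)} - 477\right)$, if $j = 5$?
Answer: $8140$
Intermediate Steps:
$G{\left(Q \right)} = 5 Q$ ($G{\left(Q \right)} = Q 5 = 5 Q$)
$R{\left(-26,11 \right)} \left(G{\left(14 \right)} - 477\right) = - 20 \left(5 \cdot 14 - 477\right) = - 20 \left(70 - 477\right) = \left(-20\right) \left(-407\right) = 8140$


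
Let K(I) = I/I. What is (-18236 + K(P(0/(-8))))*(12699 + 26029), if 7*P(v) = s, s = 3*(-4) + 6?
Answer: -706205080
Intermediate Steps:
s = -6 (s = -12 + 6 = -6)
P(v) = -6/7 (P(v) = (⅐)*(-6) = -6/7)
K(I) = 1
(-18236 + K(P(0/(-8))))*(12699 + 26029) = (-18236 + 1)*(12699 + 26029) = -18235*38728 = -706205080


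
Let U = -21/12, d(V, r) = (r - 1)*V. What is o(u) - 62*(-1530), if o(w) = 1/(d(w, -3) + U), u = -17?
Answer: 25137904/265 ≈ 94860.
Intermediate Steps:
d(V, r) = V*(-1 + r) (d(V, r) = (-1 + r)*V = V*(-1 + r))
U = -7/4 (U = -21*1/12 = -7/4 ≈ -1.7500)
o(w) = 1/(-7/4 - 4*w) (o(w) = 1/(w*(-1 - 3) - 7/4) = 1/(w*(-4) - 7/4) = 1/(-4*w - 7/4) = 1/(-7/4 - 4*w))
o(u) - 62*(-1530) = -4/(7 + 16*(-17)) - 62*(-1530) = -4/(7 - 272) + 94860 = -4/(-265) + 94860 = -4*(-1/265) + 94860 = 4/265 + 94860 = 25137904/265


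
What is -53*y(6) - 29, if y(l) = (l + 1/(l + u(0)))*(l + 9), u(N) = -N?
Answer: -9863/2 ≈ -4931.5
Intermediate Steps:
y(l) = (9 + l)*(l + 1/l) (y(l) = (l + 1/(l - 1*0))*(l + 9) = (l + 1/(l + 0))*(9 + l) = (l + 1/l)*(9 + l) = (9 + l)*(l + 1/l))
-53*y(6) - 29 = -53*(1 + 6² + 9*6 + 9/6) - 29 = -53*(1 + 36 + 54 + 9*(⅙)) - 29 = -53*(1 + 36 + 54 + 3/2) - 29 = -53*185/2 - 29 = -9805/2 - 29 = -9863/2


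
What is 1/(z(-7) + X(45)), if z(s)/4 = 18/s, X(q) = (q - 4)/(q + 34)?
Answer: -553/5401 ≈ -0.10239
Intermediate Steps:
X(q) = (-4 + q)/(34 + q)
z(s) = 72/s (z(s) = 4*(18/s) = 72/s)
1/(z(-7) + X(45)) = 1/(72/(-7) + (-4 + 45)/(34 + 45)) = 1/(72*(-1/7) + 41/79) = 1/(-72/7 + (1/79)*41) = 1/(-72/7 + 41/79) = 1/(-5401/553) = -553/5401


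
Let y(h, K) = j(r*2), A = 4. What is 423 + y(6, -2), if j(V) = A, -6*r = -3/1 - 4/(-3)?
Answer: 427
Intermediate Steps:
r = 5/18 (r = -(-3/1 - 4/(-3))/6 = -(-3*1 - 4*(-1/3))/6 = -(-3 + 4/3)/6 = -1/6*(-5/3) = 5/18 ≈ 0.27778)
j(V) = 4
y(h, K) = 4
423 + y(6, -2) = 423 + 4 = 427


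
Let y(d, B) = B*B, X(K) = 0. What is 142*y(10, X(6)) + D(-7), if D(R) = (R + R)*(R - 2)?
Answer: 126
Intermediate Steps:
y(d, B) = B**2
D(R) = 2*R*(-2 + R) (D(R) = (2*R)*(-2 + R) = 2*R*(-2 + R))
142*y(10, X(6)) + D(-7) = 142*0**2 + 2*(-7)*(-2 - 7) = 142*0 + 2*(-7)*(-9) = 0 + 126 = 126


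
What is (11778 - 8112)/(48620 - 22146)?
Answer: 1833/13237 ≈ 0.13848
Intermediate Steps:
(11778 - 8112)/(48620 - 22146) = 3666/26474 = 3666*(1/26474) = 1833/13237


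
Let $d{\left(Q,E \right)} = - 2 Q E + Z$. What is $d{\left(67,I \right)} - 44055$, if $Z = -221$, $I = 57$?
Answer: $-51914$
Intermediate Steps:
$d{\left(Q,E \right)} = -221 - 2 E Q$ ($d{\left(Q,E \right)} = - 2 Q E - 221 = - 2 E Q - 221 = -221 - 2 E Q$)
$d{\left(67,I \right)} - 44055 = \left(-221 - 114 \cdot 67\right) - 44055 = \left(-221 - 7638\right) - 44055 = -7859 - 44055 = -51914$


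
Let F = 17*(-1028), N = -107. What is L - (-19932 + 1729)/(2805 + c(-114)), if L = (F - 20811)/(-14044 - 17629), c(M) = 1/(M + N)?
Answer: 905092241/117570176 ≈ 7.6983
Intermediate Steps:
c(M) = 1/(-107 + M) (c(M) = 1/(M - 107) = 1/(-107 + M))
F = -17476
L = 38287/31673 (L = (-17476 - 20811)/(-14044 - 17629) = -38287/(-31673) = -38287*(-1/31673) = 38287/31673 ≈ 1.2088)
L - (-19932 + 1729)/(2805 + c(-114)) = 38287/31673 - (-19932 + 1729)/(2805 + 1/(-107 - 114)) = 38287/31673 - (-18203)/(2805 + 1/(-221)) = 38287/31673 - (-18203)/(2805 - 1/221) = 38287/31673 - (-18203)/619904/221 = 38287/31673 - (-18203)*221/619904 = 38287/31673 - 1*(-24089/3712) = 38287/31673 + 24089/3712 = 905092241/117570176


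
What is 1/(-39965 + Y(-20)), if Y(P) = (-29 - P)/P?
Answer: -20/799291 ≈ -2.5022e-5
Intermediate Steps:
Y(P) = (-29 - P)/P
1/(-39965 + Y(-20)) = 1/(-39965 + (-29 - 1*(-20))/(-20)) = 1/(-39965 - (-29 + 20)/20) = 1/(-39965 - 1/20*(-9)) = 1/(-39965 + 9/20) = 1/(-799291/20) = -20/799291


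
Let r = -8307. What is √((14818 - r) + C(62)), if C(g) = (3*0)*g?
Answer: 25*√37 ≈ 152.07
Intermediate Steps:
C(g) = 0 (C(g) = 0*g = 0)
√((14818 - r) + C(62)) = √((14818 - 1*(-8307)) + 0) = √((14818 + 8307) + 0) = √(23125 + 0) = √23125 = 25*√37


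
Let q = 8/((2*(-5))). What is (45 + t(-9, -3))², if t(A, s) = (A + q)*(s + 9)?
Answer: 4761/25 ≈ 190.44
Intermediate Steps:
q = -⅘ (q = 8/(-10) = 8*(-⅒) = -⅘ ≈ -0.80000)
t(A, s) = (9 + s)*(-⅘ + A) (t(A, s) = (A - ⅘)*(s + 9) = (-⅘ + A)*(9 + s) = (9 + s)*(-⅘ + A))
(45 + t(-9, -3))² = (45 + (-36/5 + 9*(-9) - ⅘*(-3) - 9*(-3)))² = (45 + (-36/5 - 81 + 12/5 + 27))² = (45 - 294/5)² = (-69/5)² = 4761/25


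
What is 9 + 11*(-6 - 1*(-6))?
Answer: 9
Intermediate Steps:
9 + 11*(-6 - 1*(-6)) = 9 + 11*(-6 + 6) = 9 + 11*0 = 9 + 0 = 9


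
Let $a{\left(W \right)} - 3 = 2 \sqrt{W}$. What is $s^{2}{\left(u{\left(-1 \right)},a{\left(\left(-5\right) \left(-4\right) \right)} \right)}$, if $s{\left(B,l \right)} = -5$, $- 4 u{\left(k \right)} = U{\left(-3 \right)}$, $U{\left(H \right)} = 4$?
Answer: $25$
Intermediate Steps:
$a{\left(W \right)} = 3 + 2 \sqrt{W}$
$u{\left(k \right)} = -1$ ($u{\left(k \right)} = \left(- \frac{1}{4}\right) 4 = -1$)
$s^{2}{\left(u{\left(-1 \right)},a{\left(\left(-5\right) \left(-4\right) \right)} \right)} = \left(-5\right)^{2} = 25$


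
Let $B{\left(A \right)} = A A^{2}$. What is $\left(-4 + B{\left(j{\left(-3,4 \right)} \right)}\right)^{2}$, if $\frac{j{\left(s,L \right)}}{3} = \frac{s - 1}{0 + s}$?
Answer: $3600$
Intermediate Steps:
$j{\left(s,L \right)} = \frac{3 \left(-1 + s\right)}{s}$ ($j{\left(s,L \right)} = 3 \frac{s - 1}{0 + s} = 3 \frac{-1 + s}{s} = \frac{3 \left(-1 + s\right)}{s}$)
$B{\left(A \right)} = A^{3}$
$\left(-4 + B{\left(j{\left(-3,4 \right)} \right)}\right)^{2} = \left(-4 + \left(3 - \frac{3}{-3}\right)^{3}\right)^{2} = \left(-4 + \left(3 - -1\right)^{3}\right)^{2} = \left(-4 + \left(3 + 1\right)^{3}\right)^{2} = \left(-4 + 4^{3}\right)^{2} = \left(-4 + 64\right)^{2} = 60^{2} = 3600$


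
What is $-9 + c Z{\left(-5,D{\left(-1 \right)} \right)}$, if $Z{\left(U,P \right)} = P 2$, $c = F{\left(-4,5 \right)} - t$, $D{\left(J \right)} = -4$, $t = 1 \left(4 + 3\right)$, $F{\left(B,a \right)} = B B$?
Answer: $-81$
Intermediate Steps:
$F{\left(B,a \right)} = B^{2}$
$t = 7$ ($t = 1 \cdot 7 = 7$)
$c = 9$ ($c = \left(-4\right)^{2} - 7 = 16 - 7 = 9$)
$Z{\left(U,P \right)} = 2 P$
$-9 + c Z{\left(-5,D{\left(-1 \right)} \right)} = -9 + 9 \cdot 2 \left(-4\right) = -9 + 9 \left(-8\right) = -9 - 72 = -81$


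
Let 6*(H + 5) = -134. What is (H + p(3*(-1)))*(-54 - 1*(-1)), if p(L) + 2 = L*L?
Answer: 3233/3 ≈ 1077.7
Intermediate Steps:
H = -82/3 (H = -5 + (1/6)*(-134) = -5 - 67/3 = -82/3 ≈ -27.333)
p(L) = -2 + L**2 (p(L) = -2 + L*L = -2 + L**2)
(H + p(3*(-1)))*(-54 - 1*(-1)) = (-82/3 + (-2 + (3*(-1))**2))*(-54 - 1*(-1)) = (-82/3 + (-2 + (-3)**2))*(-54 + 1) = (-82/3 + (-2 + 9))*(-53) = (-82/3 + 7)*(-53) = -61/3*(-53) = 3233/3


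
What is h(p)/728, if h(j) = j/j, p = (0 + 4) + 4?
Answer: 1/728 ≈ 0.0013736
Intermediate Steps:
p = 8 (p = 4 + 4 = 8)
h(j) = 1
h(p)/728 = 1/728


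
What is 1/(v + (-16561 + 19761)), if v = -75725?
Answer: -1/72525 ≈ -1.3788e-5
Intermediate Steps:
1/(v + (-16561 + 19761)) = 1/(-75725 + (-16561 + 19761)) = 1/(-75725 + 3200) = 1/(-72525) = -1/72525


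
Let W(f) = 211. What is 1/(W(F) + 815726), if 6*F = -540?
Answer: 1/815937 ≈ 1.2256e-6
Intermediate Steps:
F = -90 (F = (1/6)*(-540) = -90)
1/(W(F) + 815726) = 1/(211 + 815726) = 1/815937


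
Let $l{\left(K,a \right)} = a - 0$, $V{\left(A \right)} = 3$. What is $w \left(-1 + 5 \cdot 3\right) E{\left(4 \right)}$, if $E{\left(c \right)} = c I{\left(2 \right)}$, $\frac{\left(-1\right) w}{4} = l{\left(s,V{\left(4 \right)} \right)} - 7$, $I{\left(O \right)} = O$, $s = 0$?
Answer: $1792$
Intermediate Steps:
$l{\left(K,a \right)} = a$ ($l{\left(K,a \right)} = a + 0 = a$)
$w = 16$ ($w = - 4 \left(3 - 7\right) = \left(-4\right) \left(-4\right) = 16$)
$E{\left(c \right)} = 2 c$ ($E{\left(c \right)} = c 2 = 2 c$)
$w \left(-1 + 5 \cdot 3\right) E{\left(4 \right)} = 16 \left(-1 + 5 \cdot 3\right) 2 \cdot 4 = 16 \left(-1 + 15\right) 8 = 16 \cdot 14 \cdot 8 = 224 \cdot 8 = 1792$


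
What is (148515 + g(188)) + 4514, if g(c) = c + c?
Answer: 153405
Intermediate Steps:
g(c) = 2*c
(148515 + g(188)) + 4514 = (148515 + 2*188) + 4514 = (148515 + 376) + 4514 = 148891 + 4514 = 153405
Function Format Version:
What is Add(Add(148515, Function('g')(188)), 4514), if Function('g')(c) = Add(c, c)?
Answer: 153405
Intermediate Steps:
Function('g')(c) = Mul(2, c)
Add(Add(148515, Function('g')(188)), 4514) = Add(Add(148515, Mul(2, 188)), 4514) = Add(Add(148515, 376), 4514) = Add(148891, 4514) = 153405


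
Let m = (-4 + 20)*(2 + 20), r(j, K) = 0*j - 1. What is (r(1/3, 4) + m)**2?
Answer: 123201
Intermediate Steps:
r(j, K) = -1 (r(j, K) = 0 - 1 = -1)
m = 352 (m = 16*22 = 352)
(r(1/3, 4) + m)**2 = (-1 + 352)**2 = 351**2 = 123201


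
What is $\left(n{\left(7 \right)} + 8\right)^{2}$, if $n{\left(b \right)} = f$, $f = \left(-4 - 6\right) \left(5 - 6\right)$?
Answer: $324$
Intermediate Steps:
$f = 10$ ($f = \left(-10\right) \left(-1\right) = 10$)
$n{\left(b \right)} = 10$
$\left(n{\left(7 \right)} + 8\right)^{2} = \left(10 + 8\right)^{2} = 18^{2} = 324$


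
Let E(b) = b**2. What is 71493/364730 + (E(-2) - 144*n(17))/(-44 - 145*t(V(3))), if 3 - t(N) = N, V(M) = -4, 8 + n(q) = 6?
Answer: -30790073/386249070 ≈ -0.079716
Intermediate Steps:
n(q) = -2 (n(q) = -8 + 6 = -2)
t(N) = 3 - N
71493/364730 + (E(-2) - 144*n(17))/(-44 - 145*t(V(3))) = 71493/364730 + ((-2)**2 - 144*(-2))/(-44 - 145*(3 - 1*(-4))) = 71493*(1/364730) + (4 + 288)/(-44 - 145*(3 + 4)) = 71493/364730 + 292/(-44 - 145*7) = 71493/364730 + 292/(-44 - 1015) = 71493/364730 + 292/(-1059) = 71493/364730 + 292*(-1/1059) = 71493/364730 - 292/1059 = -30790073/386249070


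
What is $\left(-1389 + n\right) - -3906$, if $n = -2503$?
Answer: $14$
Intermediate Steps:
$\left(-1389 + n\right) - -3906 = \left(-1389 - 2503\right) - -3906 = -3892 + 3906 = 14$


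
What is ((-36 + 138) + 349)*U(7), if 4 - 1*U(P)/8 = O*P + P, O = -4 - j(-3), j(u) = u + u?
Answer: -61336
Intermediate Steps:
j(u) = 2*u
O = 2 (O = -4 - 2*(-3) = -4 - 1*(-6) = -4 + 6 = 2)
U(P) = 32 - 24*P (U(P) = 32 - 8*(2*P + P) = 32 - 24*P)
((-36 + 138) + 349)*U(7) = ((-36 + 138) + 349)*(32 - 24*7) = (102 + 349)*(32 - 168) = 451*(-136) = -61336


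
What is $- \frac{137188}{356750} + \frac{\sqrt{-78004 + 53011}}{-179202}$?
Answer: $- \frac{68594}{178375} - \frac{i \sqrt{2777}}{59734} \approx -0.38455 - 0.0008822 i$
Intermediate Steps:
$- \frac{137188}{356750} + \frac{\sqrt{-78004 + 53011}}{-179202} = \left(-137188\right) \frac{1}{356750} + \sqrt{-24993} \left(- \frac{1}{179202}\right) = - \frac{68594}{178375} + 3 i \sqrt{2777} \left(- \frac{1}{179202}\right) = - \frac{68594}{178375} - \frac{i \sqrt{2777}}{59734}$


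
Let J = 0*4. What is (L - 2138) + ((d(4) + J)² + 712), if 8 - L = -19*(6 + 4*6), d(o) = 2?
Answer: -844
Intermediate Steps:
J = 0
L = 578 (L = 8 - (-19)*(6 + 4*6) = 8 - (-19)*(6 + 24) = 8 - (-19)*30 = 8 - 1*(-570) = 8 + 570 = 578)
(L - 2138) + ((d(4) + J)² + 712) = (578 - 2138) + ((2 + 0)² + 712) = -1560 + (2² + 712) = -1560 + (4 + 712) = -1560 + 716 = -844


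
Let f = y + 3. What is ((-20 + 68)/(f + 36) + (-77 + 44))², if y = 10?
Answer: 2461761/2401 ≈ 1025.3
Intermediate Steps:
f = 13 (f = 10 + 3 = 13)
((-20 + 68)/(f + 36) + (-77 + 44))² = ((-20 + 68)/(13 + 36) + (-77 + 44))² = (48/49 - 33)² = (-1569/49)² = 2461761/2401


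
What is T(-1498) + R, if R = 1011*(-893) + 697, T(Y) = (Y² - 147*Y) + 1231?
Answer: 1563315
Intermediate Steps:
T(Y) = 1231 + Y² - 147*Y
R = -902126 (R = -902823 + 697 = -902126)
T(-1498) + R = (1231 + (-1498)² - 147*(-1498)) - 902126 = (1231 + 2244004 + 220206) - 902126 = 2465441 - 902126 = 1563315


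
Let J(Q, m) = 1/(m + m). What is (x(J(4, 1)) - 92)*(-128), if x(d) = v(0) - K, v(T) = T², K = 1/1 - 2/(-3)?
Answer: 35968/3 ≈ 11989.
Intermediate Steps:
K = 5/3 (K = 1*1 - 2*(-⅓) = 1 + ⅔ = 5/3 ≈ 1.6667)
J(Q, m) = 1/(2*m)
x(d) = -5/3 (x(d) = 0² - 1*5/3 = 0 - 5/3 = -5/3)
(x(J(4, 1)) - 92)*(-128) = (-5/3 - 92)*(-128) = -281/3*(-128) = 35968/3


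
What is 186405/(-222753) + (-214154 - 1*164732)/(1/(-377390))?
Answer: 10616986212570405/74251 ≈ 1.4299e+11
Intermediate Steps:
186405/(-222753) + (-214154 - 1*164732)/(1/(-377390)) = 186405*(-1/222753) + (-214154 - 164732)/(-1/377390) = -62135/74251 - 378886*(-377390) = -62135/74251 + 142987787540 = 10616986212570405/74251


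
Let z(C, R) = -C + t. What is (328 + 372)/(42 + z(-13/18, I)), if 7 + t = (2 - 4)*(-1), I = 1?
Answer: 1800/97 ≈ 18.557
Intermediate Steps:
t = -5 (t = -7 + (2 - 4)*(-1) = -7 - 2*(-1) = -7 + 2 = -5)
z(C, R) = -5 - C (z(C, R) = -C - 5 = -5 - C)
(328 + 372)/(42 + z(-13/18, I)) = (328 + 372)/(42 + (-5 - (-13)/18)) = 700/(42 + (-5 - (-13)/18)) = 700/(42 + (-5 - 1*(-13/18))) = 700/(42 + (-5 + 13/18)) = 700/(42 - 77/18) = 700/(679/18) = 700*(18/679) = 1800/97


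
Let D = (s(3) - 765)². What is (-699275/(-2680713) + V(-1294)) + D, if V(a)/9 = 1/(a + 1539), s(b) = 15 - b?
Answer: 53199621830851/93824955 ≈ 5.6701e+5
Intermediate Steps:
V(a) = 9/(1539 + a) (V(a) = 9/(a + 1539) = 9/(1539 + a))
D = 567009 (D = ((15 - 1*3) - 765)² = ((15 - 3) - 765)² = (12 - 765)² = (-753)² = 567009)
(-699275/(-2680713) + V(-1294)) + D = (-699275/(-2680713) + 9/(1539 - 1294)) + 567009 = (-699275*(-1/2680713) + 9/245) + 567009 = (699275/2680713 + 9*(1/245)) + 567009 = (699275/2680713 + 9/245) + 567009 = 27921256/93824955 + 567009 = 53199621830851/93824955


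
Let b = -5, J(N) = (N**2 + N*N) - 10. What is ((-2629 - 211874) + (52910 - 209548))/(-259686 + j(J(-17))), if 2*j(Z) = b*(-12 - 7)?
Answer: 742282/519277 ≈ 1.4295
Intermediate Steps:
J(N) = -10 + 2*N**2 (J(N) = (N**2 + N**2) - 10 = 2*N**2 - 10 = -10 + 2*N**2)
j(Z) = 95/2 (j(Z) = (-5*(-12 - 7))/2 = (-5*(-19))/2 = (1/2)*95 = 95/2)
((-2629 - 211874) + (52910 - 209548))/(-259686 + j(J(-17))) = ((-2629 - 211874) + (52910 - 209548))/(-259686 + 95/2) = (-214503 - 156638)/(-519277/2) = -371141*(-2/519277) = 742282/519277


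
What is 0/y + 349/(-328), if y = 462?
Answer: -349/328 ≈ -1.0640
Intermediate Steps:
0/y + 349/(-328) = 0/462 + 349/(-328) = 0*(1/462) + 349*(-1/328) = 0 - 349/328 = -349/328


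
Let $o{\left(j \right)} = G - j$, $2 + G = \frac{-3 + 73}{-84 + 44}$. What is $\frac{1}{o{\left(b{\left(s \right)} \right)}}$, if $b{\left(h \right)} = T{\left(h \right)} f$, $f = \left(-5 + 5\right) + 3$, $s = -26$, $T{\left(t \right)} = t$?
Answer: $\frac{4}{297} \approx 0.013468$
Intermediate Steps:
$f = 3$ ($f = 0 + 3 = 3$)
$G = - \frac{15}{4}$ ($G = -2 + \frac{-3 + 73}{-84 + 44} = -2 + \frac{70}{-40} = -2 + 70 \left(- \frac{1}{40}\right) = -2 - \frac{7}{4} = - \frac{15}{4} \approx -3.75$)
$b{\left(h \right)} = 3 h$ ($b{\left(h \right)} = h 3 = 3 h$)
$o{\left(j \right)} = - \frac{15}{4} - j$
$\frac{1}{o{\left(b{\left(s \right)} \right)}} = \frac{1}{- \frac{15}{4} - 3 \left(-26\right)} = \frac{1}{- \frac{15}{4} - -78} = \frac{1}{- \frac{15}{4} + 78} = \frac{1}{\frac{297}{4}} = \frac{4}{297}$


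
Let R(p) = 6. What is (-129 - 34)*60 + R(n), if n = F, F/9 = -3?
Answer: -9774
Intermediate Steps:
F = -27 (F = 9*(-3) = -27)
n = -27
(-129 - 34)*60 + R(n) = (-129 - 34)*60 + 6 = -163*60 + 6 = -9780 + 6 = -9774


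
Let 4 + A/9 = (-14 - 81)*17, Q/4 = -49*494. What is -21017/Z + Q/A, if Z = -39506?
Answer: 4131367651/575641926 ≈ 7.1770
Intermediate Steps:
Q = -96824 (Q = 4*(-49*494) = 4*(-24206) = -96824)
A = -14571 (A = -36 + 9*((-14 - 81)*17) = -36 + 9*(-95*17) = -36 + 9*(-1615) = -36 - 14535 = -14571)
-21017/Z + Q/A = -21017/(-39506) - 96824/(-14571) = -21017*(-1/39506) - 96824*(-1/14571) = 21017/39506 + 96824/14571 = 4131367651/575641926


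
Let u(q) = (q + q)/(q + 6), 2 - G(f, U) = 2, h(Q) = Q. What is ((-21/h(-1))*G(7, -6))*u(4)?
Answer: 0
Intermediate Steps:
G(f, U) = 0 (G(f, U) = 2 - 1*2 = 2 - 2 = 0)
u(q) = 2*q/(6 + q) (u(q) = (2*q)/(6 + q) = 2*q/(6 + q))
((-21/h(-1))*G(7, -6))*u(4) = (-21/(-1)*0)*(2*4/(6 + 4)) = (-21*(-1)*0)*(2*4/10) = (21*0)*(2*4*(1/10)) = 0*(4/5) = 0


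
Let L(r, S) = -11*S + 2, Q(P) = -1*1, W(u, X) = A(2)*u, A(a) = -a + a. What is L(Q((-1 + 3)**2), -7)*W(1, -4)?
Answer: 0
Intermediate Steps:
A(a) = 0
W(u, X) = 0 (W(u, X) = 0*u = 0)
Q(P) = -1
L(r, S) = 2 - 11*S
L(Q((-1 + 3)**2), -7)*W(1, -4) = (2 - 11*(-7))*0 = (2 + 77)*0 = 79*0 = 0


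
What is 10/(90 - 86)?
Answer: 5/2 ≈ 2.5000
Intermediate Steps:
10/(90 - 86) = 10/4 = 10*(¼) = 5/2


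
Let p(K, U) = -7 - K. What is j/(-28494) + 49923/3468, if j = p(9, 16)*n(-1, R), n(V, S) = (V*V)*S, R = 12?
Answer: 79065101/5489844 ≈ 14.402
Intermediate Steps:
n(V, S) = S*V² (n(V, S) = V²*S = S*V²)
j = -192 (j = (-7 - 1*9)*(12*(-1)²) = (-7 - 9)*(12*1) = -16*12 = -192)
j/(-28494) + 49923/3468 = -192/(-28494) + 49923/3468 = -192*(-1/28494) + 49923*(1/3468) = 32/4749 + 16641/1156 = 79065101/5489844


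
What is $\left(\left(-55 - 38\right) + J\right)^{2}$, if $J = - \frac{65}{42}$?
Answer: $\frac{15768841}{1764} \approx 8939.3$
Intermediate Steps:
$J = - \frac{65}{42}$ ($J = \left(-65\right) \frac{1}{42} = - \frac{65}{42} \approx -1.5476$)
$\left(\left(-55 - 38\right) + J\right)^{2} = \left(\left(-55 - 38\right) - \frac{65}{42}\right)^{2} = \left(-93 - \frac{65}{42}\right)^{2} = \left(- \frac{3971}{42}\right)^{2} = \frac{15768841}{1764}$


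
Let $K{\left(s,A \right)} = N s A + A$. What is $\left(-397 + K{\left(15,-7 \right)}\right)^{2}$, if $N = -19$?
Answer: $2531281$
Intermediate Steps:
$K{\left(s,A \right)} = A - 19 A s$ ($K{\left(s,A \right)} = - 19 s A + A = - 19 A s + A = A - 19 A s$)
$\left(-397 + K{\left(15,-7 \right)}\right)^{2} = \left(-397 - 7 \left(1 - 285\right)\right)^{2} = \left(-397 - -1988\right)^{2} = \left(-397 + 1988\right)^{2} = 1591^{2} = 2531281$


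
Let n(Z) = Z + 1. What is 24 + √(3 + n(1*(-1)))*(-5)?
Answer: 24 - 5*√3 ≈ 15.340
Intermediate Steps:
n(Z) = 1 + Z
24 + √(3 + n(1*(-1)))*(-5) = 24 + √(3 + (1 + 1*(-1)))*(-5) = 24 + √(3 + (1 - 1))*(-5) = 24 + √(3 + 0)*(-5) = 24 + √3*(-5) = 24 - 5*√3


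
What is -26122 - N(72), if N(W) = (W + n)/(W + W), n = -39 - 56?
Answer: -3761545/144 ≈ -26122.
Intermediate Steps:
n = -95
N(W) = (-95 + W)/(2*W) (N(W) = (W - 95)/(W + W) = (-95 + W)/((2*W)) = (-95 + W)*(1/(2*W)) = (-95 + W)/(2*W))
-26122 - N(72) = -26122 - (-95 + 72)/(2*72) = -26122 - (-23)/(2*72) = -26122 - 1*(-23/144) = -26122 + 23/144 = -3761545/144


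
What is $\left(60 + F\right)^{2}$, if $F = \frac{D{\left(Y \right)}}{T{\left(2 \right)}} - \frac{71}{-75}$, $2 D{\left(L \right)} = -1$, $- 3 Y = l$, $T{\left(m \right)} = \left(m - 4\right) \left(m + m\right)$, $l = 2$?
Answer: $\frac{5359850521}{1440000} \approx 3722.1$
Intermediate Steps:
$T{\left(m \right)} = 2 m \left(-4 + m\right)$ ($T{\left(m \right)} = \left(-4 + m\right) 2 m = 2 m \left(-4 + m\right)$)
$Y = - \frac{2}{3}$ ($Y = \left(- \frac{1}{3}\right) 2 = - \frac{2}{3} \approx -0.66667$)
$D{\left(L \right)} = - \frac{1}{2}$ ($D{\left(L \right)} = \frac{1}{2} \left(-1\right) = - \frac{1}{2}$)
$F = \frac{1211}{1200}$ ($F = - \frac{1}{2 \cdot 2 \cdot 2 \left(-4 + 2\right)} - \frac{71}{-75} = - \frac{1}{2 \cdot 2 \cdot 2 \left(-2\right)} - - \frac{71}{75} = - \frac{1}{2 \left(-8\right)} + \frac{71}{75} = \left(- \frac{1}{2}\right) \left(- \frac{1}{8}\right) + \frac{71}{75} = \frac{1}{16} + \frac{71}{75} = \frac{1211}{1200} \approx 1.0092$)
$\left(60 + F\right)^{2} = \left(60 + \frac{1211}{1200}\right)^{2} = \left(\frac{73211}{1200}\right)^{2} = \frac{5359850521}{1440000}$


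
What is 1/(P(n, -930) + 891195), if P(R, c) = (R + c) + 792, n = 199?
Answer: 1/891256 ≈ 1.1220e-6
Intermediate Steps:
P(R, c) = 792 + R + c
1/(P(n, -930) + 891195) = 1/((792 + 199 - 930) + 891195) = 1/(61 + 891195) = 1/891256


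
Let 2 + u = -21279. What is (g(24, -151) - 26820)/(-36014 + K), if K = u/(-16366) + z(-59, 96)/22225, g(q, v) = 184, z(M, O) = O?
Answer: 1384061163800/1871293477077 ≈ 0.73963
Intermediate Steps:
u = -21281 (u = -2 - 21279 = -21281)
K = 67791623/51962050 (K = -21281/(-16366) + 96/22225 = -21281*(-1/16366) + 96*(1/22225) = 21281/16366 + 96/22225 = 67791623/51962050 ≈ 1.3046)
(g(24, -151) - 26820)/(-36014 + K) = (184 - 26820)/(-36014 + 67791623/51962050) = -26636/(-1871293477077/51962050) = -26636*(-51962050/1871293477077) = 1384061163800/1871293477077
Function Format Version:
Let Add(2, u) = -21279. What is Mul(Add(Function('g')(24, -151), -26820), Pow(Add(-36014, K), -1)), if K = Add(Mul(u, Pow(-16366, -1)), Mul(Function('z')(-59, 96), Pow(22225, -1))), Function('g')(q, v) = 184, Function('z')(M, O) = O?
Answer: Rational(1384061163800, 1871293477077) ≈ 0.73963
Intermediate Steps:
u = -21281 (u = Add(-2, -21279) = -21281)
K = Rational(67791623, 51962050) (K = Add(Mul(-21281, Pow(-16366, -1)), Mul(96, Pow(22225, -1))) = Add(Mul(-21281, Rational(-1, 16366)), Mul(96, Rational(1, 22225))) = Add(Rational(21281, 16366), Rational(96, 22225)) = Rational(67791623, 51962050) ≈ 1.3046)
Mul(Add(Function('g')(24, -151), -26820), Pow(Add(-36014, K), -1)) = Mul(Add(184, -26820), Pow(Add(-36014, Rational(67791623, 51962050)), -1)) = Mul(-26636, Pow(Rational(-1871293477077, 51962050), -1)) = Mul(-26636, Rational(-51962050, 1871293477077)) = Rational(1384061163800, 1871293477077)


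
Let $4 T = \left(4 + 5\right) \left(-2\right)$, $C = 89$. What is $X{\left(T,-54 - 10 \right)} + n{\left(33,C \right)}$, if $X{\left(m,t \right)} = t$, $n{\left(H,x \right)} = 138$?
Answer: $74$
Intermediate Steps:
$T = - \frac{9}{2}$ ($T = \frac{\left(4 + 5\right) \left(-2\right)}{4} = \frac{9 \left(-2\right)}{4} = \frac{1}{4} \left(-18\right) = - \frac{9}{2} \approx -4.5$)
$X{\left(T,-54 - 10 \right)} + n{\left(33,C \right)} = \left(-54 - 10\right) + 138 = -64 + 138 = 74$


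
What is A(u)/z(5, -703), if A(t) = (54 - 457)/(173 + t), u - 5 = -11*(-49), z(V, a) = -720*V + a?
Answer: 31/237327 ≈ 0.00013062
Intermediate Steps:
z(V, a) = a - 720*V
u = 544 (u = 5 - 11*(-49) = 5 + 539 = 544)
A(t) = -403/(173 + t)
A(u)/z(5, -703) = (-403/(173 + 544))/(-703 - 720*5) = (-403/717)/(-703 - 3600) = -403*1/717/(-4303) = -403/717*(-1/4303) = 31/237327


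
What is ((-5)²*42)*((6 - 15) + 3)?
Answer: -6300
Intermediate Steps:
((-5)²*42)*((6 - 15) + 3) = (25*42)*(-9 + 3) = 1050*(-6) = -6300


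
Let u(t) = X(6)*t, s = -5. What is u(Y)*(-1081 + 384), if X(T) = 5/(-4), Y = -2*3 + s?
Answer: -38335/4 ≈ -9583.8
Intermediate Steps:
Y = -11 (Y = -2*3 - 5 = -6 - 5 = -11)
X(T) = -5/4 (X(T) = 5*(-¼) = -5/4)
u(t) = -5*t/4
u(Y)*(-1081 + 384) = (-5/4*(-11))*(-1081 + 384) = (55/4)*(-697) = -38335/4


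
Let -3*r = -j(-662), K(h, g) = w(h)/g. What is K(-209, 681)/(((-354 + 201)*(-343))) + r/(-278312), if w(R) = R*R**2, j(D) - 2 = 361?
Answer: -2545126134727/9946369640088 ≈ -0.25589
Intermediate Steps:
j(D) = 363 (j(D) = 2 + 361 = 363)
w(R) = R**3
K(h, g) = h**3/g
r = 121 (r = -(-1)*363/3 = -1/3*(-363) = 121)
K(-209, 681)/(((-354 + 201)*(-343))) + r/(-278312) = ((-209)**3/681)/(((-354 + 201)*(-343))) + 121/(-278312) = ((1/681)*(-9129329))/((-153*(-343))) + 121*(-1/278312) = -9129329/681/52479 - 121/278312 = -9129329/681*1/52479 - 121/278312 = -9129329/35738199 - 121/278312 = -2545126134727/9946369640088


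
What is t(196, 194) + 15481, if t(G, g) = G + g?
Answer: 15871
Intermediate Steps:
t(196, 194) + 15481 = (196 + 194) + 15481 = 390 + 15481 = 15871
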